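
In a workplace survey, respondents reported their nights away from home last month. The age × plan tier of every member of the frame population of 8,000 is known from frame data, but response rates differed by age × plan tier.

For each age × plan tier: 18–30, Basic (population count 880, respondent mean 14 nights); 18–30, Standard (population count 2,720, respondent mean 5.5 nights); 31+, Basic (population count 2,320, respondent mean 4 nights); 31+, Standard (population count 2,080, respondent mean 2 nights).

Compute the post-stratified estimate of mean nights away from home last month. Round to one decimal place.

5.1

Post-stratification weights by population share, not respondent share:
  18–30, Basic: (880/8,000) × 14 = 1.54
  18–30, Standard: (2,720/8,000) × 5.5 = 1.87
  31+, Basic: (2,320/8,000) × 4 = 1.16
  31+, Standard: (2,080/8,000) × 2 = 0.52
Post-stratified estimate = 5.09 → 5.1.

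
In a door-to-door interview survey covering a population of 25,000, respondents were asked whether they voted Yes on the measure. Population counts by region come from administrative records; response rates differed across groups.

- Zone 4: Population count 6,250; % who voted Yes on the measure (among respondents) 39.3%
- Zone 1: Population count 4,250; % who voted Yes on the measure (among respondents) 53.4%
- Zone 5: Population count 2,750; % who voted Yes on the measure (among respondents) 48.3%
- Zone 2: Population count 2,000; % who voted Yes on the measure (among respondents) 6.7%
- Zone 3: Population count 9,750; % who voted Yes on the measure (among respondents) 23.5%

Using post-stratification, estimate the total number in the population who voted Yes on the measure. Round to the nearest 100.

Estimated count per cell = population count × respondent percentage:
  Zone 4: 6,250 × 39.3% = 2456.25
  Zone 1: 4,250 × 53.4% = 2269.5
  Zone 5: 2,750 × 48.3% = 1328.25
  Zone 2: 2,000 × 6.7% = 134
  Zone 3: 9,750 × 23.5% = 2291.25
Estimated total = 8479.25 → 8,500.

8,500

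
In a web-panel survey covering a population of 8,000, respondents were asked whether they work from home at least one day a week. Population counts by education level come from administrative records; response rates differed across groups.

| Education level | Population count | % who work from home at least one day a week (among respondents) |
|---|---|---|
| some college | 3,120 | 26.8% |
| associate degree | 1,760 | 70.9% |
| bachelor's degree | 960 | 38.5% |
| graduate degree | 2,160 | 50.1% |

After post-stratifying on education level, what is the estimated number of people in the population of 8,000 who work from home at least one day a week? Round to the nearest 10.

3,540

Estimated count per cell = population count × respondent percentage:
  some college: 3,120 × 26.8% = 836.16
  associate degree: 1,760 × 70.9% = 1247.84
  bachelor's degree: 960 × 38.5% = 369.6
  graduate degree: 2,160 × 50.1% = 1082.16
Estimated total = 3535.76 → 3,540.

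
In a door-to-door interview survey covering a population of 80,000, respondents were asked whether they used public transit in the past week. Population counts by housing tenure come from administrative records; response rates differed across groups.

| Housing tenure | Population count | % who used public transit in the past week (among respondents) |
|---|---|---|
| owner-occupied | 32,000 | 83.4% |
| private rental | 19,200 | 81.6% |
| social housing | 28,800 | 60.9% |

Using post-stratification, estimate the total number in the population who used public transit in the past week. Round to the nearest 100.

Apply each group's respondent rate to its population count:
  owner-occupied: 32,000 × 83.4% = 26,688
  private rental: 19,200 × 81.6% = 15667.2
  social housing: 28,800 × 60.9% = 17539.2
Estimated total = 59894.4 → 59,900.

59,900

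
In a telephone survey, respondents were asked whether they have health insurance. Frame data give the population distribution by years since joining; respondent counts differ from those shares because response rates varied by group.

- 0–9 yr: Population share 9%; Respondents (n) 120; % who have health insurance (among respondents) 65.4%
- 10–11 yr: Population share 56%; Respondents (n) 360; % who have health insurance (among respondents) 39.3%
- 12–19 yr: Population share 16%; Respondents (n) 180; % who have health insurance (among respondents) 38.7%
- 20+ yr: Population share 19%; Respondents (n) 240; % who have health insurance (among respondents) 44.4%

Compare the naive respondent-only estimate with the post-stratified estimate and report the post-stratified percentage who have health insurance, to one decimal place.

42.5%

Without adjustment, the pooled respondent share is:
  (120/900)×65.4 + (360/900)×39.3 + (180/900)×38.7 + (240/900)×44.4 = 44.02%
Post-stratifying to population shares instead:
  0.09×65.4 + 0.56×39.3 + 0.16×38.7 + 0.19×44.4 = 42.522%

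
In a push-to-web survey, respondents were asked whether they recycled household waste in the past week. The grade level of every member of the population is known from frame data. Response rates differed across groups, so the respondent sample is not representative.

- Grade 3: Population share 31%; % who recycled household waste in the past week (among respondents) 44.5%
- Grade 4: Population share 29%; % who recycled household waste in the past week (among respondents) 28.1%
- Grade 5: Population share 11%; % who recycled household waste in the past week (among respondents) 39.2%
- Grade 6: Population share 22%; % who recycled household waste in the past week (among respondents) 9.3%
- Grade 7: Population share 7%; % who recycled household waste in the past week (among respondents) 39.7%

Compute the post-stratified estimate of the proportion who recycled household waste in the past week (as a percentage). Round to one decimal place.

Each cell contributes population-share × respondent value:
  Grade 3: 0.31 × 44.5 = 13.795
  Grade 4: 0.29 × 28.1 = 8.149
  Grade 5: 0.11 × 39.2 = 4.312
  Grade 6: 0.22 × 9.3 = 2.046
  Grade 7: 0.07 × 39.7 = 2.779
Post-stratified estimate = 31.081 → 31.1%.

31.1%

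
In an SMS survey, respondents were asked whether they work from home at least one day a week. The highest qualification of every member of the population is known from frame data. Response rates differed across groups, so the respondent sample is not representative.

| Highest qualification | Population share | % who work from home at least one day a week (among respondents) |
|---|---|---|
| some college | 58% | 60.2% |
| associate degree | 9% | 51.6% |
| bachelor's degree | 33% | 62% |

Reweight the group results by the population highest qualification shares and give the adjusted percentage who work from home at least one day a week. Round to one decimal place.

60.0%

Weight each group's respondent value by its population share:
  some college: 0.58 × 60.2 = 34.916
  associate degree: 0.09 × 51.6 = 4.644
  bachelor's degree: 0.33 × 62 = 20.46
Post-stratified estimate = 60.02 → 60.0%.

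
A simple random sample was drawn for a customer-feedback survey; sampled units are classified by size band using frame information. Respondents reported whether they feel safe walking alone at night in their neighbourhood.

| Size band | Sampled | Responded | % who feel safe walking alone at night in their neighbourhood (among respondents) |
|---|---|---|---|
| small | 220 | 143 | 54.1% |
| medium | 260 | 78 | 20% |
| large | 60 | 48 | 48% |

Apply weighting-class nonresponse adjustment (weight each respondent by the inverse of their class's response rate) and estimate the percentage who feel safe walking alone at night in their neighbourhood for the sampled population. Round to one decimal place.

Class response rates: small 143/220 = 65%, medium 78/260 = 30%, large 48/60 = 80%.
Each respondent's weight = sampled/responded in their class; summing within a class gives n_sampled, so:
  small: 220 × 54.1 = 11,902
  medium: 260 × 20 = 5200
  large: 60 × 48 = 2880
Adjusted estimate = 19,982 / 540 = 37.0037 → 37.0%.

37.0%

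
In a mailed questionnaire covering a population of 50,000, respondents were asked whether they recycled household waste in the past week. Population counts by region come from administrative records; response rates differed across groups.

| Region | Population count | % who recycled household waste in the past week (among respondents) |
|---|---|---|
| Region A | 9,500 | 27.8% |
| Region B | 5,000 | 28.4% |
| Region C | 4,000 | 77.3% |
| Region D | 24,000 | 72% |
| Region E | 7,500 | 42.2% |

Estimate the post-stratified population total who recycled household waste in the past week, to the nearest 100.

27,600

Apply each group's respondent rate to its population count:
  Region A: 9,500 × 27.8% = 2641
  Region B: 5,000 × 28.4% = 1420
  Region C: 4,000 × 77.3% = 3092
  Region D: 24,000 × 72% = 17,280
  Region E: 7,500 × 42.2% = 3165
Estimated total = 27,598 → 27,600.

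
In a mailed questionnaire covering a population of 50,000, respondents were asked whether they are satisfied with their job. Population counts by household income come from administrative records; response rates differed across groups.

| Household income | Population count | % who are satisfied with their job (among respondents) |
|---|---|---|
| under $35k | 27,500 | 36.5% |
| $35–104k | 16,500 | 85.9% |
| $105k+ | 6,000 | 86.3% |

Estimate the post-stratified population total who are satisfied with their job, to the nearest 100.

29,400

Each cell contributes its population count × the respondent rate:
  under $35k: 27,500 × 36.5% = 10037.5
  $35–104k: 16,500 × 85.9% = 14173.5
  $105k+: 6,000 × 86.3% = 5178
Estimated total = 29,389 → 29,400.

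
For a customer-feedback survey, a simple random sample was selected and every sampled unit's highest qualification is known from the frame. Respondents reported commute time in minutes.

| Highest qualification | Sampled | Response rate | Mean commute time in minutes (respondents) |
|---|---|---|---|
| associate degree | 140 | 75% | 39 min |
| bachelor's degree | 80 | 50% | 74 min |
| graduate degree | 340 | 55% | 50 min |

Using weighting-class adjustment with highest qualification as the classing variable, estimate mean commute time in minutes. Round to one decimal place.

50.7

Each respondent's weight = sampled/responded in their class; summing within a class gives n_sampled, so:
  associate degree: 140 × 39 = 5460
  bachelor's degree: 80 × 74 = 5920
  graduate degree: 340 × 50 = 17,000
Adjusted estimate = 28,380 / 560 = 50.6786 → 50.7.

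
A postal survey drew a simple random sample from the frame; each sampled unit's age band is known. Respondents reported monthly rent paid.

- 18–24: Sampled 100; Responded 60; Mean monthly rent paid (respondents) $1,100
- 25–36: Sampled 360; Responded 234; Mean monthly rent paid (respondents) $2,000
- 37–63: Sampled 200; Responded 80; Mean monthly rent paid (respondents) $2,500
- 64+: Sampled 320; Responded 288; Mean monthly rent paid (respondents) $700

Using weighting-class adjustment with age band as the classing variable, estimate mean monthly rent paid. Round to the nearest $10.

Class response rates: 18–24 60/100 = 60%, 25–36 234/360 = 65%, 37–63 80/200 = 40%, 64+ 288/320 = 90%.
Each respondent's weight = sampled/responded in their class; summing within a class gives n_sampled, so:
  18–24: 100 × 1100 = 110,000
  25–36: 360 × 2000 = 720,000
  37–63: 200 × 2500 = 500,000
  64+: 320 × 700 = 224,000
Adjusted estimate = 1,554,000 / 980 = 1585.71 → $1,590.

$1,590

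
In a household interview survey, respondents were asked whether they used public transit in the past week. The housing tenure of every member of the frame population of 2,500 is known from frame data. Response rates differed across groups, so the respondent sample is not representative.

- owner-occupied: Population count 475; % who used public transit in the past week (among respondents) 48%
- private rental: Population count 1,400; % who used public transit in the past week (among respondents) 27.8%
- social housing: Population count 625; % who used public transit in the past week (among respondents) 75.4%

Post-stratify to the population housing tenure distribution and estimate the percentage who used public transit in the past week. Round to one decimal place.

43.5%

Weight each group's respondent value by its population share:
  owner-occupied: (475/2,500) × 48 = 9.12
  private rental: (1,400/2,500) × 27.8 = 15.568
  social housing: (625/2,500) × 75.4 = 18.85
Post-stratified estimate = 43.538 → 43.5%.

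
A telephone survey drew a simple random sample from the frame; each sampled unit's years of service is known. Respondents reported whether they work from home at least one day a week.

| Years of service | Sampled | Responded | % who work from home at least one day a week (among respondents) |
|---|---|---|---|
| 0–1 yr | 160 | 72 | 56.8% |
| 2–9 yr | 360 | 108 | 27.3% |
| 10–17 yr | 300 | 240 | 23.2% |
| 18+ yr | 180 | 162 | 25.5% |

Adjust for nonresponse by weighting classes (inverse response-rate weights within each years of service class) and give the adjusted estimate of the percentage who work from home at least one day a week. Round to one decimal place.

Response rates by class: 0–1 yr 72/160 = 45%, 2–9 yr 108/360 = 30%, 10–17 yr 240/300 = 80%, 18+ yr 162/180 = 90%.
Weighting each respondent by the inverse class response rate inflates each class back to its sampled size, so the class weight is n_sampled:
  0–1 yr: 160 × 56.8 = 9088
  2–9 yr: 360 × 27.3 = 9828
  10–17 yr: 300 × 23.2 = 6960
  18+ yr: 180 × 25.5 = 4590
Adjusted estimate = 30,466 / 1,000 = 30.466 → 30.5%.

30.5%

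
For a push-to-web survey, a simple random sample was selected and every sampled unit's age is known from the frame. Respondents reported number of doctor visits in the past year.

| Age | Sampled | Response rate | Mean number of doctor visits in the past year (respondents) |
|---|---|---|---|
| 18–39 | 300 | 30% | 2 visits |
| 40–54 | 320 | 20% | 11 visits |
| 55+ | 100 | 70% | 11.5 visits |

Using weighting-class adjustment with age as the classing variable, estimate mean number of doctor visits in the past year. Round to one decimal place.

Inverse-response-rate weighting restores each class to its sampled count, so class totals weight by n_sampled:
  18–39: 300 × 2 = 600
  40–54: 320 × 11 = 3520
  55+: 100 × 11.5 = 1150
Adjusted estimate = 5270 / 720 = 7.31944 → 7.3.

7.3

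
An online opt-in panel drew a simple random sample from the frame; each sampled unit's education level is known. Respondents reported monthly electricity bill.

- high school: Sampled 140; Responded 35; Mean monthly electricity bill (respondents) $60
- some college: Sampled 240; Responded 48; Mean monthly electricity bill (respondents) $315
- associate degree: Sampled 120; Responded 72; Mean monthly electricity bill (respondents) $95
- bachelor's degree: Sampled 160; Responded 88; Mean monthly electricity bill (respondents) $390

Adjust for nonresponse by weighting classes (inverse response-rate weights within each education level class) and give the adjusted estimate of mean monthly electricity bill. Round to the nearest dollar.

Response rates by class: high school 35/140 = 25%, some college 48/240 = 20%, associate degree 72/120 = 60%, bachelor's degree 88/160 = 55%.
Each respondent's weight = sampled/responded in their class; summing within a class gives n_sampled, so:
  high school: 140 × 60 = 8400
  some college: 240 × 315 = 75,600
  associate degree: 120 × 95 = 11,400
  bachelor's degree: 160 × 390 = 62,400
Adjusted estimate = 157,800 / 660 = 239.091 → $239.

$239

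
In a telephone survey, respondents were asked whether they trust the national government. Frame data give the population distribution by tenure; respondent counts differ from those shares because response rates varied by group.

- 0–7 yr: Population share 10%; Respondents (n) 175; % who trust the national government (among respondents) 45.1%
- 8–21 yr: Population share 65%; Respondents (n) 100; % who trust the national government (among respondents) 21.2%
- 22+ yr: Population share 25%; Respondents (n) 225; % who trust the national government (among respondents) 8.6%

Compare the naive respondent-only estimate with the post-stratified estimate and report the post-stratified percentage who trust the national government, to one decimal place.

Naive respondent-only estimate (weights = respondent counts):
  (175/500)×45.1 + (100/500)×21.2 + (225/500)×8.6 = 23.895%
Post-stratified estimate weights by population shares:
  0.1×45.1 + 0.65×21.2 + 0.25×8.6 = 20.44%

20.4%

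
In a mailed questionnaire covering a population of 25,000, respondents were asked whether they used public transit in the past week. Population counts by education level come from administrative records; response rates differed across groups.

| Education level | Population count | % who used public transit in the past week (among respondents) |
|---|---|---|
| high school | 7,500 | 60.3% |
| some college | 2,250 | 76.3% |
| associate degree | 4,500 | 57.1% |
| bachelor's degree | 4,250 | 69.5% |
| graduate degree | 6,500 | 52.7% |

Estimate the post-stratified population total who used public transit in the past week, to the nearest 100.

15,200

Estimated count per cell = population count × respondent percentage:
  high school: 7,500 × 60.3% = 4522.5
  some college: 2,250 × 76.3% = 1716.75
  associate degree: 4,500 × 57.1% = 2569.5
  bachelor's degree: 4,250 × 69.5% = 2953.75
  graduate degree: 6,500 × 52.7% = 3425.5
Estimated total = 15,188 → 15,200.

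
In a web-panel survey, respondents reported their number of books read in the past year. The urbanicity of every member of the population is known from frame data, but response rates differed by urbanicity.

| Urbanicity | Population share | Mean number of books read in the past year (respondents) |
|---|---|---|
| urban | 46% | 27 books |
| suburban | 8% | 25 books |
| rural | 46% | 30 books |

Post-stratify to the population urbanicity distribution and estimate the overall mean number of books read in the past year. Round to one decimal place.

Post-stratification weights by population share, not respondent share:
  urban: 0.46 × 27 = 12.42
  suburban: 0.08 × 25 = 2
  rural: 0.46 × 30 = 13.8
Post-stratified estimate = 28.22 → 28.2.

28.2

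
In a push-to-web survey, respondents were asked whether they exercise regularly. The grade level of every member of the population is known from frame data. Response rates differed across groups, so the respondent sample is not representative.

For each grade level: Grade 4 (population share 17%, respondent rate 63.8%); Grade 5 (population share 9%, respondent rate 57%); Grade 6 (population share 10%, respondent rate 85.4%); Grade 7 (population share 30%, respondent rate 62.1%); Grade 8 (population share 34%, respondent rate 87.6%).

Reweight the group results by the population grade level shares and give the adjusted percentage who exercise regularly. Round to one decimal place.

Each cell contributes population-share × respondent value:
  Grade 4: 0.17 × 63.8 = 10.846
  Grade 5: 0.09 × 57 = 5.13
  Grade 6: 0.1 × 85.4 = 8.54
  Grade 7: 0.3 × 62.1 = 18.63
  Grade 8: 0.34 × 87.6 = 29.784
Post-stratified estimate = 72.93 → 72.9%.

72.9%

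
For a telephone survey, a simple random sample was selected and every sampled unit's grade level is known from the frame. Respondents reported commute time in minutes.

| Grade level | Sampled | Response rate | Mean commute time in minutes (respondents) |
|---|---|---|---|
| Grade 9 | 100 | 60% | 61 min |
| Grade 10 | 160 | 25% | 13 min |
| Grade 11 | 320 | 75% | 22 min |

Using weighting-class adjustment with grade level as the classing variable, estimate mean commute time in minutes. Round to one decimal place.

With weight = n_sampled/n_responded per class, the weighted class total is n_sampled:
  Grade 9: 100 × 61 = 6100
  Grade 10: 160 × 13 = 2080
  Grade 11: 320 × 22 = 7040
Adjusted estimate = 15,220 / 580 = 26.2414 → 26.2.

26.2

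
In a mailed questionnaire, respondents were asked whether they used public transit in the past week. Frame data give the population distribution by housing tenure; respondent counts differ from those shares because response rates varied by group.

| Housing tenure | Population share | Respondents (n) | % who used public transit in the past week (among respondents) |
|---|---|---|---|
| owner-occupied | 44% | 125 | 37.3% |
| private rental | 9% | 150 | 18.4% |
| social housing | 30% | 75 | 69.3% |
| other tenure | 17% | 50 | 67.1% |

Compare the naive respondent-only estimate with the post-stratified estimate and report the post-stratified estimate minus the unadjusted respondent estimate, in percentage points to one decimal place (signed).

Unadjusted (pooled respondent) estimate weights by respondent counts:
  (125/400)×37.3 + (150/400)×18.4 + (75/400)×69.3 + (50/400)×67.1 = 39.9375%
Post-stratified estimate weights by population shares:
  0.44×37.3 + 0.09×18.4 + 0.3×69.3 + 0.17×67.1 = 50.265%
Difference = 50.265 − 39.9375 = 10.3275 pp.

+10.3 percentage points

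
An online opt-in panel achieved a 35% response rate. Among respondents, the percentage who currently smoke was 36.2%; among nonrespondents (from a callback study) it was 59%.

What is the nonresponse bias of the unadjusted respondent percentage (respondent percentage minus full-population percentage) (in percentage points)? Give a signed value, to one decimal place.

Nonresponse fraction = 1 − 0.35 = 0.65.
Bias = (nonresponse fraction) × (respondent percentage − nonrespondent percentage)
     = 0.65 × (36.2 − 59) = 0.65 × -22.8 = -14.82.

-14.8 percentage points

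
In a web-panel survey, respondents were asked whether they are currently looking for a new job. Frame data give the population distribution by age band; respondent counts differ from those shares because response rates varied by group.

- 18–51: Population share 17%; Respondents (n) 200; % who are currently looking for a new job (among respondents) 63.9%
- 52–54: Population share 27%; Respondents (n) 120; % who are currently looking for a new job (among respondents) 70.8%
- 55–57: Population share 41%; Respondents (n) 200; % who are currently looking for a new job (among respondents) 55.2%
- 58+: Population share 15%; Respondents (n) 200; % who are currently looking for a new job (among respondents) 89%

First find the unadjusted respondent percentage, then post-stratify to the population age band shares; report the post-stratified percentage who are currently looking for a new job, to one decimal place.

66.0%

Naive respondent-only estimate (weights = respondent counts):
  (200/720)×63.9 + (120/720)×70.8 + (200/720)×55.2 + (200/720)×89 = 69.6056%
Reweighting by population age band shares:
  0.17×63.9 + 0.27×70.8 + 0.41×55.2 + 0.15×89 = 65.961%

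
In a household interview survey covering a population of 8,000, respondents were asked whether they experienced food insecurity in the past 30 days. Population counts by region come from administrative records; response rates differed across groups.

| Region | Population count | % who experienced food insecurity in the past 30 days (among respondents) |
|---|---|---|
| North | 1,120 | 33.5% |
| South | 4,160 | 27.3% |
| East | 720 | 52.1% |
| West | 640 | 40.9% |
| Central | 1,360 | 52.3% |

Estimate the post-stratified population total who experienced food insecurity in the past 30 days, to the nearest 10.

Estimated count per cell = population count × respondent percentage:
  North: 1,120 × 33.5% = 375.2
  South: 4,160 × 27.3% = 1135.68
  East: 720 × 52.1% = 375.12
  West: 640 × 40.9% = 261.76
  Central: 1,360 × 52.3% = 711.28
Estimated total = 2859.04 → 2,860.

2,860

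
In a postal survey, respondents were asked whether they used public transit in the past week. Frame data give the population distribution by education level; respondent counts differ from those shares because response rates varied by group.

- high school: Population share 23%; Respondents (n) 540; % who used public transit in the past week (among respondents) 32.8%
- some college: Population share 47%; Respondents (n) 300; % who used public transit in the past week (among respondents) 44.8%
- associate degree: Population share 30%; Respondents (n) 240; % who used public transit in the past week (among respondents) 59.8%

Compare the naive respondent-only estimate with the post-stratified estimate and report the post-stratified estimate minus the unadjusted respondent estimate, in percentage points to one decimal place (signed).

Unadjusted (pooled respondent) estimate weights by respondent counts:
  (540/1080)×32.8 + (300/1080)×44.8 + (240/1080)×59.8 = 42.1333%
Post-stratified estimate weights by population shares:
  0.23×32.8 + 0.47×44.8 + 0.3×59.8 = 46.54%
Difference = 46.54 − 42.1333 = 4.4067 pp.

+4.4 percentage points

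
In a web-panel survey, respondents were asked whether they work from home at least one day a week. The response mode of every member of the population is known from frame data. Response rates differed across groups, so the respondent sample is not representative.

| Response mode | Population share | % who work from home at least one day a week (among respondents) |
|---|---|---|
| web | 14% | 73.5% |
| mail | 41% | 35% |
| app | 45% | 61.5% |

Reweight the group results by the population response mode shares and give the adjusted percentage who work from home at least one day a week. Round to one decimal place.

Each cell contributes population-share × respondent value:
  web: 0.14 × 73.5 = 10.29
  mail: 0.41 × 35 = 14.35
  app: 0.45 × 61.5 = 27.675
Post-stratified estimate = 52.315 → 52.3%.

52.3%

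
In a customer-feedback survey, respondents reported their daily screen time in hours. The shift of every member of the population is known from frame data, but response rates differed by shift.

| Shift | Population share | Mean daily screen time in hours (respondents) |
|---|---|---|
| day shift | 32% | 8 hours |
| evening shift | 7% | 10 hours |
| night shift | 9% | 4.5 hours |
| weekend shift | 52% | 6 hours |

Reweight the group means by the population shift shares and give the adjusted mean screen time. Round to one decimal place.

Reweight to the known shift distribution:
  day shift: 0.32 × 8 = 2.56
  evening shift: 0.07 × 10 = 0.7
  night shift: 0.09 × 4.5 = 0.405
  weekend shift: 0.52 × 6 = 3.12
Post-stratified estimate = 6.785 → 6.8.

6.8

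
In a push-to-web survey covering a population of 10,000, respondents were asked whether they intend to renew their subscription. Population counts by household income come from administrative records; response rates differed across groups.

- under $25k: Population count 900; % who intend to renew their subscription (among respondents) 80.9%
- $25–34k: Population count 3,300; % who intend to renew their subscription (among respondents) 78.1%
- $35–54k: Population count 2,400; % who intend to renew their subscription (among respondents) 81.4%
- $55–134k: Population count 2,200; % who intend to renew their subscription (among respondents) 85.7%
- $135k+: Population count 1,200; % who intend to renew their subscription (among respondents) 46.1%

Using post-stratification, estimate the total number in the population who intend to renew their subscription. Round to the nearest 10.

Estimated count per cell = population count × respondent percentage:
  under $25k: 900 × 80.9% = 728.1
  $25–34k: 3,300 × 78.1% = 2577.3
  $35–54k: 2,400 × 81.4% = 1953.6
  $55–134k: 2,200 × 85.7% = 1885.4
  $135k+: 1,200 × 46.1% = 553.2
Estimated total = 7697.6 → 7,700.

7,700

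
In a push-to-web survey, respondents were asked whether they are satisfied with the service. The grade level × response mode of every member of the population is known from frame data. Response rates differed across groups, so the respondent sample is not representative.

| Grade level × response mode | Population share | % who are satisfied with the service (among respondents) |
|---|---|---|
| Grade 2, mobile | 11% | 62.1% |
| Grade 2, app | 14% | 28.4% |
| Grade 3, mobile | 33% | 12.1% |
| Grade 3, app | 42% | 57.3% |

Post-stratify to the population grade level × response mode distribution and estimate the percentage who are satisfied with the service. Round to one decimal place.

38.9%

Reweight to the known grade level × response mode distribution:
  Grade 2, mobile: 0.11 × 62.1 = 6.831
  Grade 2, app: 0.14 × 28.4 = 3.976
  Grade 3, mobile: 0.33 × 12.1 = 3.993
  Grade 3, app: 0.42 × 57.3 = 24.066
Post-stratified estimate = 38.866 → 38.9%.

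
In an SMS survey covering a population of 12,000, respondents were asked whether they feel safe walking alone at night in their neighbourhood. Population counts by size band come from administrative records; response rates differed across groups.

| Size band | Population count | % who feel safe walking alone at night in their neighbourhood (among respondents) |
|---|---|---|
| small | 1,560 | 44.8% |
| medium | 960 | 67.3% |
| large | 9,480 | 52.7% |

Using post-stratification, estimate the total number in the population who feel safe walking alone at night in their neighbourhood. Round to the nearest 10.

6,340

Each cell contributes its population count × the respondent rate:
  small: 1,560 × 44.8% = 698.88
  medium: 960 × 67.3% = 646.08
  large: 9,480 × 52.7% = 4995.96
Estimated total = 6340.92 → 6,340.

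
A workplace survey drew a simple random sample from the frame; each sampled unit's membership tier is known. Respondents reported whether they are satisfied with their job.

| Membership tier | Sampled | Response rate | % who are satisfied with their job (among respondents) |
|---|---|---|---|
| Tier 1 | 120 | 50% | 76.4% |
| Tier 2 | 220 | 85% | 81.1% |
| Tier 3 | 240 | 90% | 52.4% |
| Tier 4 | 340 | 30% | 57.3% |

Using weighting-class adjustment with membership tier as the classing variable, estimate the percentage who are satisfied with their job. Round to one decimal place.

64.2%

With weight = n_sampled/n_responded per class, the weighted class total is n_sampled:
  Tier 1: 120 × 76.4 = 9168
  Tier 2: 220 × 81.1 = 17,842
  Tier 3: 240 × 52.4 = 12,576
  Tier 4: 340 × 57.3 = 19,482
Adjusted estimate = 59,068 / 920 = 64.2043 → 64.2%.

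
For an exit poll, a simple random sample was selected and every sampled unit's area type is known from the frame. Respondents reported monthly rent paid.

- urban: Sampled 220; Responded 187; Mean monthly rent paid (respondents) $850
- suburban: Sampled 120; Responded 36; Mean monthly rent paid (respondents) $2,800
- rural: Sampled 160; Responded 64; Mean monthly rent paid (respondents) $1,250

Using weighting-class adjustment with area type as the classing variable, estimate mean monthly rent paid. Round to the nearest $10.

$1,450

Class response rates: urban 187/220 = 85%, suburban 36/120 = 30%, rural 64/160 = 40%.
Each respondent's weight = sampled/responded in their class; summing within a class gives n_sampled, so:
  urban: 220 × 850 = 187,000
  suburban: 120 × 2800 = 336,000
  rural: 160 × 1250 = 200,000
Adjusted estimate = 723,000 / 500 = 1446 → $1,450.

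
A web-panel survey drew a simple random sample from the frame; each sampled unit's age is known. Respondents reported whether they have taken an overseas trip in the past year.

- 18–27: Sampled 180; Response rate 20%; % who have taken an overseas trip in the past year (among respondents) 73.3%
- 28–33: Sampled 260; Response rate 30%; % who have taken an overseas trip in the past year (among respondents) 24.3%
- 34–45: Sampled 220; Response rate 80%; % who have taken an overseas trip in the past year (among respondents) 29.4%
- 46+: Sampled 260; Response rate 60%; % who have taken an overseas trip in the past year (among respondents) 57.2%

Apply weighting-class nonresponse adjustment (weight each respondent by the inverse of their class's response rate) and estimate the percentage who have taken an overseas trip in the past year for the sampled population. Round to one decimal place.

Weighting each respondent by the inverse class response rate inflates each class back to its sampled size, so the class weight is n_sampled:
  18–27: 180 × 73.3 = 13,194
  28–33: 260 × 24.3 = 6318
  34–45: 220 × 29.4 = 6468
  46+: 260 × 57.2 = 14,872
Adjusted estimate = 40,852 / 920 = 44.4043 → 44.4%.

44.4%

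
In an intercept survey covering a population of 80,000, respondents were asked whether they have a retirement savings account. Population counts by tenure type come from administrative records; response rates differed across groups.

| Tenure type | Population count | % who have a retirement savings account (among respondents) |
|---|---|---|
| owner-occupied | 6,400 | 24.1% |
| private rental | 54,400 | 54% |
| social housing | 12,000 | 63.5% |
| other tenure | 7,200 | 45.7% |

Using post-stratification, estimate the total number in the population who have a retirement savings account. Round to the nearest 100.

41,800

Estimated count per cell = population count × respondent percentage:
  owner-occupied: 6,400 × 24.1% = 1542.4
  private rental: 54,400 × 54% = 29,376
  social housing: 12,000 × 63.5% = 7620
  other tenure: 7,200 × 45.7% = 3290.4
Estimated total = 41828.8 → 41,800.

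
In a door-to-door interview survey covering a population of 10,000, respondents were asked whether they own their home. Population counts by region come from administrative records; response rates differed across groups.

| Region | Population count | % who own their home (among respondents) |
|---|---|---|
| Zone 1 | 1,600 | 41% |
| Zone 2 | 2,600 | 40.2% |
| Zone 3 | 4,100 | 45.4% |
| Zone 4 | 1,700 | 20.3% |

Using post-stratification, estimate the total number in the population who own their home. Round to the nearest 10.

Each cell contributes its population count × the respondent rate:
  Zone 1: 1,600 × 41% = 656
  Zone 2: 2,600 × 40.2% = 1045.2
  Zone 3: 4,100 × 45.4% = 1861.4
  Zone 4: 1,700 × 20.3% = 345.1
Estimated total = 3907.7 → 3,910.

3,910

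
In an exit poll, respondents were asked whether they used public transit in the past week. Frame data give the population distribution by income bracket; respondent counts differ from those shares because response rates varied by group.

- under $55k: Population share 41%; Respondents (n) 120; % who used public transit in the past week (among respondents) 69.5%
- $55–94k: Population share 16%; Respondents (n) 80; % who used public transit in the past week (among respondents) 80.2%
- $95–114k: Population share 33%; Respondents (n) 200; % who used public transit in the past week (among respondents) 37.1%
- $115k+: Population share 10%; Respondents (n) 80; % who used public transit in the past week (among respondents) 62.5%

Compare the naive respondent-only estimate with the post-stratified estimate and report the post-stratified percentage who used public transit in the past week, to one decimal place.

59.8%

Without adjustment, the pooled respondent share is:
  (120/480)×69.5 + (80/480)×80.2 + (200/480)×37.1 + (80/480)×62.5 = 56.6167%
Reweighting by population income bracket shares:
  0.41×69.5 + 0.16×80.2 + 0.33×37.1 + 0.1×62.5 = 59.82%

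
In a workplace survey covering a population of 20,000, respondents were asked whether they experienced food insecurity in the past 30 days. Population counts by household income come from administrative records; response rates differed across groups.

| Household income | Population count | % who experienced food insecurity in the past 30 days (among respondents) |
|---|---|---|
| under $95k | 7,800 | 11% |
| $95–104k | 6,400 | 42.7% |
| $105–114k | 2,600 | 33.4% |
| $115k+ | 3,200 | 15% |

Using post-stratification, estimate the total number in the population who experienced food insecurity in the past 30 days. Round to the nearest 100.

4,900

Each cell contributes its population count × the respondent rate:
  under $95k: 7,800 × 11% = 858
  $95–104k: 6,400 × 42.7% = 2732.8
  $105–114k: 2,600 × 33.4% = 868.4
  $115k+: 3,200 × 15% = 480
Estimated total = 4939.2 → 4,900.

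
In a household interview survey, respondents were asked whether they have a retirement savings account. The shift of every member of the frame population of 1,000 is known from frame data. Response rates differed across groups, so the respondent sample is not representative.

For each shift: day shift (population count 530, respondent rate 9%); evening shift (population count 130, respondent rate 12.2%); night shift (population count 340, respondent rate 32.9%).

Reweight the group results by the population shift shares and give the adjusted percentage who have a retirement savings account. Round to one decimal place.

Weight each group's respondent value by its population share:
  day shift: (530/1,000) × 9 = 4.77
  evening shift: (130/1,000) × 12.2 = 1.586
  night shift: (340/1,000) × 32.9 = 11.186
Post-stratified estimate = 17.542 → 17.5%.

17.5%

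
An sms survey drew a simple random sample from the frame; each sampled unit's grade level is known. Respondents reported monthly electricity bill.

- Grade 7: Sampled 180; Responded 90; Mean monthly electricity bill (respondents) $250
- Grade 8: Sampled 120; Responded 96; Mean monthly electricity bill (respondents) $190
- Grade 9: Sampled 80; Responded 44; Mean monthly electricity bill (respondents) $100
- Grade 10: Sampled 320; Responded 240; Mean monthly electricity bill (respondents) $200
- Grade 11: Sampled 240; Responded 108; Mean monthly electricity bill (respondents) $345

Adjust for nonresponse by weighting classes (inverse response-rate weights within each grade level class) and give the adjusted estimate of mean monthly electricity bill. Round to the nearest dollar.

$237

Response rates by class: Grade 7 90/180 = 50%, Grade 8 96/120 = 80%, Grade 9 44/80 = 55%, Grade 10 240/320 = 75%, Grade 11 108/240 = 45%.
Inverse-response-rate weighting restores each class to its sampled count, so class totals weight by n_sampled:
  Grade 7: 180 × 250 = 45,000
  Grade 8: 120 × 190 = 22,800
  Grade 9: 80 × 100 = 8000
  Grade 10: 320 × 200 = 64,000
  Grade 11: 240 × 345 = 82,800
Adjusted estimate = 222,600 / 940 = 236.809 → $237.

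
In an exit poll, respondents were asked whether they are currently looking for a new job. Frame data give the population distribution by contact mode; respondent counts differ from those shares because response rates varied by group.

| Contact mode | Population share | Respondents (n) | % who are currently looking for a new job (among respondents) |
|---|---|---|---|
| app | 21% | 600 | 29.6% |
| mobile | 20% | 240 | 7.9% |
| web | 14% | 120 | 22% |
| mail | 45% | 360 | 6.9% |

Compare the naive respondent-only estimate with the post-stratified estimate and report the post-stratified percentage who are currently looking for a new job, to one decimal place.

Naive respondent-only estimate (weights = respondent counts):
  (600/1320)×29.6 + (240/1320)×7.9 + (120/1320)×22 + (360/1320)×6.9 = 18.7727%
Reweighting by population contact mode shares:
  0.21×29.6 + 0.2×7.9 + 0.14×22 + 0.45×6.9 = 13.981%

14.0%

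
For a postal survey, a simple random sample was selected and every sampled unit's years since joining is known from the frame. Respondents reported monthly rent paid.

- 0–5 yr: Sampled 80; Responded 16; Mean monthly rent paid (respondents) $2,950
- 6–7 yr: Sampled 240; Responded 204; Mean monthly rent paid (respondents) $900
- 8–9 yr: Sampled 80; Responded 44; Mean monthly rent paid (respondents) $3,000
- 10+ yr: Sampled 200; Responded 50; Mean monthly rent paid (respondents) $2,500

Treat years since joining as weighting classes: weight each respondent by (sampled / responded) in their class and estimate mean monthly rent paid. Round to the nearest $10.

$1,990

Class response rates: 0–5 yr 16/80 = 20%, 6–7 yr 204/240 = 85%, 8–9 yr 44/80 = 55%, 10+ yr 50/200 = 25%.
With weight = n_sampled/n_responded per class, the weighted class total is n_sampled:
  0–5 yr: 80 × 2950 = 236,000
  6–7 yr: 240 × 900 = 216,000
  8–9 yr: 80 × 3000 = 240,000
  10+ yr: 200 × 2500 = 500,000
Adjusted estimate = 1,192,000 / 600 = 1986.67 → $1,990.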